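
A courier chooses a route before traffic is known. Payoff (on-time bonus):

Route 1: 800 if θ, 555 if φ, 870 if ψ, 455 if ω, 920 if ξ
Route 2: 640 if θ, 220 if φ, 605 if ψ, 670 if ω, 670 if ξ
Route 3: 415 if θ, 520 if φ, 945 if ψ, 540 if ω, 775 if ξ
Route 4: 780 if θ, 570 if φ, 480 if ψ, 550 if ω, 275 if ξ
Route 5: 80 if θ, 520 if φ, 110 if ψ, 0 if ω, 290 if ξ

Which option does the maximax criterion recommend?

Route 3

Row maxima: Route 1=920, Route 2=670, Route 3=945, Route 4=780, Route 5=520
Best best-case = 945 → Route 3.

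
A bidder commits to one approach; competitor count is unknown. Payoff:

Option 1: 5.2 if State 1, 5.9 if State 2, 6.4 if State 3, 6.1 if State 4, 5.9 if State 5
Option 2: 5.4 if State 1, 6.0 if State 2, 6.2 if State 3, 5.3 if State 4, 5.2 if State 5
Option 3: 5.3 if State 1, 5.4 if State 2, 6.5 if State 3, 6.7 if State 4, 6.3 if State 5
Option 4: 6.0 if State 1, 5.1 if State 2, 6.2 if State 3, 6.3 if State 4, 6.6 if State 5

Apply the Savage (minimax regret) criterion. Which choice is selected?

Option 3

Column bests: State 1=6.0, State 2=6.0, State 3=6.5, State 4=6.7, State 5=6.6.
Option 1 regrets: 0.8, 0.1, 0.1, 0.6, 0.7 → max 0.8
Option 2 regrets: 0.6, 0.0, 0.3, 1.4, 1.4 → max 1.4
Option 3 regrets: 0.7, 0.6, 0.0, 0.0, 0.3 → max 0.7
Option 4 regrets: 0.0, 0.9, 0.3, 0.4, 0.0 → max 0.9
Smallest max regret = 0.7 → Option 3.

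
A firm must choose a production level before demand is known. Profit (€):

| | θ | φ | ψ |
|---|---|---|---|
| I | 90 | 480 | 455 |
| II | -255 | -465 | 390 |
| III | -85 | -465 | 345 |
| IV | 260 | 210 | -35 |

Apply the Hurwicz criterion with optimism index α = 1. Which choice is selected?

I: 1·480 + 0·90 = 480
II: 1·390 + 0·(-465) = 390
III: 1·345 + 0·(-465) = 345
IV: 1·260 + 0·(-35) = 260
Highest Hurwicz score = 480 → I.

I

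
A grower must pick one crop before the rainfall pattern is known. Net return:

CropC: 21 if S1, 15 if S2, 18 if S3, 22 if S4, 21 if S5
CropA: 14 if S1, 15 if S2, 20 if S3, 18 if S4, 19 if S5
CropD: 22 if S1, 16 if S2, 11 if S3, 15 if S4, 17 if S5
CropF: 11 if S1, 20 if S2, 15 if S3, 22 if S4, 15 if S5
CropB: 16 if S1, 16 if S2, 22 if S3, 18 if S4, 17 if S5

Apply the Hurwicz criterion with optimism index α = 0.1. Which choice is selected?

CropC: 0.1·22 + 0.9·15 = 15.7
CropA: 0.1·20 + 0.9·14 = 14.6
CropD: 0.1·22 + 0.9·11 = 12.1
CropF: 0.1·22 + 0.9·11 = 12.1
CropB: 0.1·22 + 0.9·16 = 16.6
Highest Hurwicz score = 16.6 → CropB.

CropB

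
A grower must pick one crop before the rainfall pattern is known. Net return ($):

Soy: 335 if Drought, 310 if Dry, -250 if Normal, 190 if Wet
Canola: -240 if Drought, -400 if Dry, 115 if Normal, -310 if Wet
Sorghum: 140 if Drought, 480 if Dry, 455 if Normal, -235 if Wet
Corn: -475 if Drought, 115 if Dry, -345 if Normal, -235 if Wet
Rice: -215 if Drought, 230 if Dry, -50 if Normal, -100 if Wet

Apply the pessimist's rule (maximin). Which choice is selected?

Row minima: Soy=-250, Canola=-400, Sorghum=-235, Corn=-475, Rice=-215
Best worst-case = -215 → Rice.

Rice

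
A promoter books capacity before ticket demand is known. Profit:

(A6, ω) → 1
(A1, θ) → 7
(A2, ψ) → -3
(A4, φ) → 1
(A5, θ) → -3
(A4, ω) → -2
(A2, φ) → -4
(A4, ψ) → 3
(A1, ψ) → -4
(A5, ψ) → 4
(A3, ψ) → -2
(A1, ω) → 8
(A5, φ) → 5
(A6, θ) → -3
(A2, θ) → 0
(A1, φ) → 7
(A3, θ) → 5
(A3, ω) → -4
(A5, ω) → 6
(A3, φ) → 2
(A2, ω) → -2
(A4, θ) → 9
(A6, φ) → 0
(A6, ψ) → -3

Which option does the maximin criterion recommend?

A4

Row minima: A1=-4, A2=-4, A3=-4, A4=-2, A5=-3, A6=-3
Best worst-case = -2 → A4.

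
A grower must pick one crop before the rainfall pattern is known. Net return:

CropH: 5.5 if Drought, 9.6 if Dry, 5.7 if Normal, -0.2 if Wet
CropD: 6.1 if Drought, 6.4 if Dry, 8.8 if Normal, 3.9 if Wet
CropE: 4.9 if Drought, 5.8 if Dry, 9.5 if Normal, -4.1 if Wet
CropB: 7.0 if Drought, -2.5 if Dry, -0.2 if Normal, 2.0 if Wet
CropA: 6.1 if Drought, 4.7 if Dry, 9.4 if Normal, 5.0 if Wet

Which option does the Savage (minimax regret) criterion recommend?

Column bests: Drought=7.0, Dry=9.6, Normal=9.5, Wet=5.0.
CropH regrets: 1.5, 0.0, 3.8, 5.2 → max 5.2
CropD regrets: 0.9, 3.2, 0.7, 1.1 → max 3.2
CropE regrets: 2.1, 3.8, 0.0, 9.1 → max 9.1
CropB regrets: 0.0, 12.1, 9.7, 3.0 → max 12.1
CropA regrets: 0.9, 4.9, 0.1, 0.0 → max 4.9
Smallest max regret = 3.2 → CropD.

CropD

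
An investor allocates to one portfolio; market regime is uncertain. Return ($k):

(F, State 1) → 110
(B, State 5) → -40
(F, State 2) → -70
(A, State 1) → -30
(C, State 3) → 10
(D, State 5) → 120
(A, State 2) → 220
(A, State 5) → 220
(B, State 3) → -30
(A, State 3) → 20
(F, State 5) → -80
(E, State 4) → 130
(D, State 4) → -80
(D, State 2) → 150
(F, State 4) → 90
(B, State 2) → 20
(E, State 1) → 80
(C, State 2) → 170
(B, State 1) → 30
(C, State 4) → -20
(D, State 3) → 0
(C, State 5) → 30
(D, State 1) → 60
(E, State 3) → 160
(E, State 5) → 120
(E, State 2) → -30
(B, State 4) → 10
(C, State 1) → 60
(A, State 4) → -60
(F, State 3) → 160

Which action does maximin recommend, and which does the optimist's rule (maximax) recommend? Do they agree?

maximin → C; maximax → A (disagree)

Row minima: A=-60, B=-40, C=-20, D=-80, E=-30, F=-80
Best worst-case = -20 → C.
Row maxima: A=220, B=30, C=170, D=150, E=160, F=160
Best best-case = 220 → A.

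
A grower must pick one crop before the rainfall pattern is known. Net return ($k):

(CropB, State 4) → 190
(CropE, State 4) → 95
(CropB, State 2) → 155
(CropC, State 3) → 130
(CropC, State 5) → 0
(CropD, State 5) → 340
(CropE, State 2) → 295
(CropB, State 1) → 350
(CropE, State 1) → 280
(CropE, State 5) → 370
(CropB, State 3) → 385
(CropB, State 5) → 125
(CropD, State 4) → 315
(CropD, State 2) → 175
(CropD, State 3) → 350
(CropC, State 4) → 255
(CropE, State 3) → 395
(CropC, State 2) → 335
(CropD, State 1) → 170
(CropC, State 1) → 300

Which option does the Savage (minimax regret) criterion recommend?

CropD

Column bests: State 1=350, State 2=335, State 3=395, State 4=315, State 5=370.
CropE regrets: 70, 40, 0, 220, 0 → max 220
CropC regrets: 50, 0, 265, 60, 370 → max 370
CropB regrets: 0, 180, 10, 125, 245 → max 245
CropD regrets: 180, 160, 45, 0, 30 → max 180
Smallest max regret = 180 → CropD.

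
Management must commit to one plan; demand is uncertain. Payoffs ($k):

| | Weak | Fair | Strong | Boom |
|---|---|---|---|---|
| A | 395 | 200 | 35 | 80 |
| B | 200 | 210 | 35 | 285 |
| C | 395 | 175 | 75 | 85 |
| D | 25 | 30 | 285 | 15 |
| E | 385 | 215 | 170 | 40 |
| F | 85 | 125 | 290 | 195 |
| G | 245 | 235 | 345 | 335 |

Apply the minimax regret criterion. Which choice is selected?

G

Column bests: Weak=395, Fair=235, Strong=345, Boom=335.
A regrets: 0, 35, 310, 255 → max 310
B regrets: 195, 25, 310, 50 → max 310
C regrets: 0, 60, 270, 250 → max 270
D regrets: 370, 205, 60, 320 → max 370
E regrets: 10, 20, 175, 295 → max 295
F regrets: 310, 110, 55, 140 → max 310
G regrets: 150, 0, 0, 0 → max 150
Smallest max regret = 150 → G.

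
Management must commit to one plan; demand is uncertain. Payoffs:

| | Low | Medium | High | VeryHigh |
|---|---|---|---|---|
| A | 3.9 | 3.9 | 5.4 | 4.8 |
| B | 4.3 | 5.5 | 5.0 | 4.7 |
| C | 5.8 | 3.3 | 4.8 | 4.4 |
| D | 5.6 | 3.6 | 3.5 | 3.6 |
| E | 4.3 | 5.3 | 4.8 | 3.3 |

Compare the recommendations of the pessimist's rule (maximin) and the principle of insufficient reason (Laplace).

maximin → B; laplace → B (agree)

Row minima: A=3.9, B=4.3, C=3.3, D=3.5, E=3.3
Best worst-case = 4.3 → B.
Row averages: A=4.5, B=4.875, C=4.575, D=4.075, E=4.425
Highest average = 4.875 → B.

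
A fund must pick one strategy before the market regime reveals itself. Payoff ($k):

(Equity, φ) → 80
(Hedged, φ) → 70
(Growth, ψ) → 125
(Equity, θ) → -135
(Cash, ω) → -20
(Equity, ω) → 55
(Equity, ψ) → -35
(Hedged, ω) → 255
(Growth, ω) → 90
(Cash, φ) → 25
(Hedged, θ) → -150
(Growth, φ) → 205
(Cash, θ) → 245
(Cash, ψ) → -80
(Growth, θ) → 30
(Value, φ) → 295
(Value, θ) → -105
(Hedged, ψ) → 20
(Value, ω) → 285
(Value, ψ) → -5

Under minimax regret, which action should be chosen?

Column bests: θ=245, φ=295, ψ=125, ω=285.
Equity regrets: 380, 215, 160, 230 → max 380
Value regrets: 350, 0, 130, 0 → max 350
Growth regrets: 215, 90, 0, 195 → max 215
Cash regrets: 0, 270, 205, 305 → max 305
Hedged regrets: 395, 225, 105, 30 → max 395
Smallest max regret = 215 → Growth.

Growth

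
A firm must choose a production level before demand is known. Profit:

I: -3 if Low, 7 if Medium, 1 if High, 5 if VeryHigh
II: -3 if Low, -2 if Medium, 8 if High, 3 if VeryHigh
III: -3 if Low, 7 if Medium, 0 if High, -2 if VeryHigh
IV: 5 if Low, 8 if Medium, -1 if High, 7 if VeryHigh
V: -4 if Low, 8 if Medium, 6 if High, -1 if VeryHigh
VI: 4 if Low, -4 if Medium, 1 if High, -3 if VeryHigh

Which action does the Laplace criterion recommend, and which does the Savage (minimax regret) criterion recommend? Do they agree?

Row averages: I=2.5, II=1.5, III=0.5, IV=4.75, V=2.25, VI=-0.5
Highest average = 4.75 → IV.
Column bests: Low=5, Medium=8, High=8, VeryHigh=7.
I regrets: 8, 1, 7, 2 → max 8
II regrets: 8, 10, 0, 4 → max 10
III regrets: 8, 1, 8, 9 → max 9
IV regrets: 0, 0, 9, 0 → max 9
V regrets: 9, 0, 2, 8 → max 9
VI regrets: 1, 12, 7, 10 → max 12
Smallest max regret = 8 → I.

laplace → IV; minimax regret → I (disagree)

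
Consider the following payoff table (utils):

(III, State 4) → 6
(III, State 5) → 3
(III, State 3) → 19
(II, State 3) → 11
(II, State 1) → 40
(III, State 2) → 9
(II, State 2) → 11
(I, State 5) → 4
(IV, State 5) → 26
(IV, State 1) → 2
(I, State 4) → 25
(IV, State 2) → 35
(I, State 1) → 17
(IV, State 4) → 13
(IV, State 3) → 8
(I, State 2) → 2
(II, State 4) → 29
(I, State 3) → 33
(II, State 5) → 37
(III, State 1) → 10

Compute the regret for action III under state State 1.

Best payoff under State 1 is 40.
Regret = 40 − 10 = 30.

30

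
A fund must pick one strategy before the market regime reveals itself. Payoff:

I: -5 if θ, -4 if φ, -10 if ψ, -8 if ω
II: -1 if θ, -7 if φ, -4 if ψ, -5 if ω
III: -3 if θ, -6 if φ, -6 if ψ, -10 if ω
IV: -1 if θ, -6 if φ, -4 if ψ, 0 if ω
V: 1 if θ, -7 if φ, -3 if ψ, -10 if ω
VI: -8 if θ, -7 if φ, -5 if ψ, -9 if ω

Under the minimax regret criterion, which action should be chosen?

IV

Column bests: θ=1, φ=-4, ψ=-3, ω=0.
I regrets: 6, 0, 7, 8 → max 8
II regrets: 2, 3, 1, 5 → max 5
III regrets: 4, 2, 3, 10 → max 10
IV regrets: 2, 2, 1, 0 → max 2
V regrets: 0, 3, 0, 10 → max 10
VI regrets: 9, 3, 2, 9 → max 9
Smallest max regret = 2 → IV.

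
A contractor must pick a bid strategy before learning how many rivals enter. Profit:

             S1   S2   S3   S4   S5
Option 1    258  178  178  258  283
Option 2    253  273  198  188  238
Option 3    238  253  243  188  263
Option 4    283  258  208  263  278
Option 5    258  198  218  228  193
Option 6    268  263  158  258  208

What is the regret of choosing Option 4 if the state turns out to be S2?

15

Best payoff under S2 is 273.
Regret = 273 − 258 = 15.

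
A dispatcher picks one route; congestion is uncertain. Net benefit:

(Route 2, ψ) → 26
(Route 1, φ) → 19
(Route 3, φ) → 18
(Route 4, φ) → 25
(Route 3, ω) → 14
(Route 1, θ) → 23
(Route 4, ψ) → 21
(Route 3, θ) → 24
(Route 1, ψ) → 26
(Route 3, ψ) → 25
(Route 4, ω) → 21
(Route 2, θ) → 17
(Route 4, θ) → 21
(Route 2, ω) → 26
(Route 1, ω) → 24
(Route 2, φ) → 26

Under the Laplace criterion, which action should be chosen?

Row averages: Route 1=23, Route 2=23.75, Route 3=20.25, Route 4=22
Highest average = 23.75 → Route 2.

Route 2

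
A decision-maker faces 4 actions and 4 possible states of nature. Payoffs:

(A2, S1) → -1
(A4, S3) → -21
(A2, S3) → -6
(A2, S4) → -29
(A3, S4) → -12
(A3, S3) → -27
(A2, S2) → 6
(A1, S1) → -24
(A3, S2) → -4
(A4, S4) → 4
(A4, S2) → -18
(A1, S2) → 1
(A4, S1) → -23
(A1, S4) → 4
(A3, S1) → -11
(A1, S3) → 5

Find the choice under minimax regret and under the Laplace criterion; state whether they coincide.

Column bests: S1=-1, S2=6, S3=5, S4=4.
A1 regrets: 23, 5, 0, 0 → max 23
A2 regrets: 0, 0, 11, 33 → max 33
A3 regrets: 10, 10, 32, 16 → max 32
A4 regrets: 22, 24, 26, 0 → max 26
Smallest max regret = 23 → A1.
Row averages: A1=-3.5, A2=-7.5, A3=-13.5, A4=-14.5
Highest average = -3.5 → A1.

minimax regret → A1; laplace → A1 (agree)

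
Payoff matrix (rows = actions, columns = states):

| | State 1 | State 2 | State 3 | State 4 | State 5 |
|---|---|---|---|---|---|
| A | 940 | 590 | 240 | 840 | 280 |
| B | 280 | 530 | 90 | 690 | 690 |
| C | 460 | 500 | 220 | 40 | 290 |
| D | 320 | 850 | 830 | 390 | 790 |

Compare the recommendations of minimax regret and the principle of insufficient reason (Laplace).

Column bests: State 1=940, State 2=850, State 3=830, State 4=840, State 5=790.
A regrets: 0, 260, 590, 0, 510 → max 590
B regrets: 660, 320, 740, 150, 100 → max 740
C regrets: 480, 350, 610, 800, 500 → max 800
D regrets: 620, 0, 0, 450, 0 → max 620
Smallest max regret = 590 → A.
Row averages: A=578, B=456, C=302, D=636
Highest average = 636 → D.

minimax regret → A; laplace → D (disagree)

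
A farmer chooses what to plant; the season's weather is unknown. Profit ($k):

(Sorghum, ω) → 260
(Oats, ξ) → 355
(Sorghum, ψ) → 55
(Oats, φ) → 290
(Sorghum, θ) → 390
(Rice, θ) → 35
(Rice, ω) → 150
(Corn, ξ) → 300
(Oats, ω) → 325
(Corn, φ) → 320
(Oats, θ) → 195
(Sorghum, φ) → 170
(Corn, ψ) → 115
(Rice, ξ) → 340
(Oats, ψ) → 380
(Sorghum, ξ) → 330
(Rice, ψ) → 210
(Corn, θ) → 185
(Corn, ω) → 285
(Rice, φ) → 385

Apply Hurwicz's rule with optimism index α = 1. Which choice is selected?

Sorghum

Rice: 1·385 + 0·35 = 385
Corn: 1·320 + 0·115 = 320
Oats: 1·380 + 0·195 = 380
Sorghum: 1·390 + 0·55 = 390
Highest Hurwicz score = 390 → Sorghum.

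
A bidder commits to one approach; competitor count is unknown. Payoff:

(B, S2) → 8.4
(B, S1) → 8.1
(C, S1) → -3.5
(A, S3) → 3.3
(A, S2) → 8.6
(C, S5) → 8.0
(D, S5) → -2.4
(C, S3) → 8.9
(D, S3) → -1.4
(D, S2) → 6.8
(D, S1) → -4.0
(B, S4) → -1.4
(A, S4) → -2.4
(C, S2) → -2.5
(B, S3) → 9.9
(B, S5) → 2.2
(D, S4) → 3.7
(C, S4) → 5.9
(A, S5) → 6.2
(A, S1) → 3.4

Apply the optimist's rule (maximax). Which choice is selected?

B

Row maxima: A=8.6, B=9.9, C=8.9, D=6.8
Best best-case = 9.9 → B.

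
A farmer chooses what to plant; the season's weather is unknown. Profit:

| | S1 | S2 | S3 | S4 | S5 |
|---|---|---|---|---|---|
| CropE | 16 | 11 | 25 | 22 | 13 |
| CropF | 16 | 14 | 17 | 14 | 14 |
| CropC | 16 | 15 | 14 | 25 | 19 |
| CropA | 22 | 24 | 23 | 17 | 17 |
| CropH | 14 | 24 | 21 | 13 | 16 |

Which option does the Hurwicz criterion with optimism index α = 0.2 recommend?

CropA

CropE: 0.2·25 + 0.8·11 = 13.8
CropF: 0.2·17 + 0.8·14 = 14.6
CropC: 0.2·25 + 0.8·14 = 16.2
CropA: 0.2·24 + 0.8·17 = 18.4
CropH: 0.2·24 + 0.8·13 = 15.2
Highest Hurwicz score = 18.4 → CropA.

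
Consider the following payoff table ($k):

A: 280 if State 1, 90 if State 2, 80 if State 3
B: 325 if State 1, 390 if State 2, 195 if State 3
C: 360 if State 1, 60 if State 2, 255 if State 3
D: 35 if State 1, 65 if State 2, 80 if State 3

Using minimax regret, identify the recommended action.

Column bests: State 1=360, State 2=390, State 3=255.
A regrets: 80, 300, 175 → max 300
B regrets: 35, 0, 60 → max 60
C regrets: 0, 330, 0 → max 330
D regrets: 325, 325, 175 → max 325
Smallest max regret = 60 → B.

B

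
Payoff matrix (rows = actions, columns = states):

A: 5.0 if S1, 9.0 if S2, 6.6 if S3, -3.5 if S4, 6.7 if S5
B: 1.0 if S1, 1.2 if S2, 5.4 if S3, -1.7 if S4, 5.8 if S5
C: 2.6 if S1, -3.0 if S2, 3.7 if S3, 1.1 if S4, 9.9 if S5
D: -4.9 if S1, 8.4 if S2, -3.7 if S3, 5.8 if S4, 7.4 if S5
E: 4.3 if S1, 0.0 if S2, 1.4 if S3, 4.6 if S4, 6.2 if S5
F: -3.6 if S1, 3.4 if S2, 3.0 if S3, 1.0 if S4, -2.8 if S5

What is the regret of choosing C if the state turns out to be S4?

Best payoff under S4 is 5.8.
Regret = 5.8 − 1.1 = 4.7.

4.7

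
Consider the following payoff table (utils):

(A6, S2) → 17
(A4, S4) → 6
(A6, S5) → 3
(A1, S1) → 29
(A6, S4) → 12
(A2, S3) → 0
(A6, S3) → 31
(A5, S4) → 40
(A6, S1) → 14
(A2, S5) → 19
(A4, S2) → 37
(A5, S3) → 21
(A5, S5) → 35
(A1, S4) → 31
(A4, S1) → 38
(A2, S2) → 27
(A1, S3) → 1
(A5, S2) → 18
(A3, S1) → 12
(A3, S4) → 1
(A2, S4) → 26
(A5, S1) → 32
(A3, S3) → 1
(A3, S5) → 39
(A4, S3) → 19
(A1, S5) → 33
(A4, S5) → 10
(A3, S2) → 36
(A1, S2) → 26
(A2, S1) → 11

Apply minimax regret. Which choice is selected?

A5

Column bests: S1=38, S2=37, S3=31, S4=40, S5=39.
A1 regrets: 9, 11, 30, 9, 6 → max 30
A2 regrets: 27, 10, 31, 14, 20 → max 31
A3 regrets: 26, 1, 30, 39, 0 → max 39
A4 regrets: 0, 0, 12, 34, 29 → max 34
A5 regrets: 6, 19, 10, 0, 4 → max 19
A6 regrets: 24, 20, 0, 28, 36 → max 36
Smallest max regret = 19 → A5.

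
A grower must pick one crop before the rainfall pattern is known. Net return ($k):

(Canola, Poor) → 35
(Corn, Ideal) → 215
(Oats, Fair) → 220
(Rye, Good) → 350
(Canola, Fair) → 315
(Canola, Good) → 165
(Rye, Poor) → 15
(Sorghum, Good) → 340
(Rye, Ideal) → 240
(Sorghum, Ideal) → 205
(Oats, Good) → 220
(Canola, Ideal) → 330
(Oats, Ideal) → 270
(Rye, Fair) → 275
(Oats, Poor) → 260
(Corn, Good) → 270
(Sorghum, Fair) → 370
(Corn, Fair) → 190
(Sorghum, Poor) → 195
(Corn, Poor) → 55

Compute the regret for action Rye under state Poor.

245

Best payoff under Poor is 260.
Regret = 260 − 15 = 245.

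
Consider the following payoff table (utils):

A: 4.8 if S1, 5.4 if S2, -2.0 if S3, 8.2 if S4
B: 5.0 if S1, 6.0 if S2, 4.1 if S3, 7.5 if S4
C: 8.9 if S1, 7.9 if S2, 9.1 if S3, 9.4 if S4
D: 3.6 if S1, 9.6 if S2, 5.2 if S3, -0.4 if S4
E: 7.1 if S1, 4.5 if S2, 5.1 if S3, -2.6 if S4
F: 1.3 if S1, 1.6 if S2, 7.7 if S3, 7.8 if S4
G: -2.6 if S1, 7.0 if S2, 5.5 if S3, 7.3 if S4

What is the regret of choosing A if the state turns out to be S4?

1.2

Best payoff under S4 is 9.4.
Regret = 9.4 − 8.2 = 1.2.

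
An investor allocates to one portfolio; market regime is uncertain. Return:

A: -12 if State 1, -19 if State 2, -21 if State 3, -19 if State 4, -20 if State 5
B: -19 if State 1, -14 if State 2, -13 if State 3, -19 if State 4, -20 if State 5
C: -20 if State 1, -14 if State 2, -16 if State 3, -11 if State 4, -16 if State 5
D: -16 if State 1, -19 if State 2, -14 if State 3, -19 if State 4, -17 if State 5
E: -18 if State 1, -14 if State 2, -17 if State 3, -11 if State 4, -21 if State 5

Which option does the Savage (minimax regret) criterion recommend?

Column bests: State 1=-12, State 2=-14, State 3=-13, State 4=-11, State 5=-16.
A regrets: 0, 5, 8, 8, 4 → max 8
B regrets: 7, 0, 0, 8, 4 → max 8
C regrets: 8, 0, 3, 0, 0 → max 8
D regrets: 4, 5, 1, 8, 1 → max 8
E regrets: 6, 0, 4, 0, 5 → max 6
Smallest max regret = 6 → E.

E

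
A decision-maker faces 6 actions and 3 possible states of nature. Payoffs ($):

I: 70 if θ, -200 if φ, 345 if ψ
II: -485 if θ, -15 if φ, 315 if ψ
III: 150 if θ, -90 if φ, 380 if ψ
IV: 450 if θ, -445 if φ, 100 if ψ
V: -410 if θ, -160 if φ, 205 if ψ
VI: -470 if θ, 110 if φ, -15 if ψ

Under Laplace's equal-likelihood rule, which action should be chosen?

Row averages: I=215/3, II=-185/3, III=440/3, IV=35, V=-365/3, VI=-125
Highest average = 440/3 → III.

III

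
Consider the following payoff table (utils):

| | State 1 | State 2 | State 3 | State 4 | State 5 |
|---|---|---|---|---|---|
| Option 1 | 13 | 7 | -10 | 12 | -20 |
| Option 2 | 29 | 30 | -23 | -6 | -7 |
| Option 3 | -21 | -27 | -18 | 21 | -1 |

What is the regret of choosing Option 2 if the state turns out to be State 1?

0

Best payoff under State 1 is 29.
Regret = 29 − 29 = 0.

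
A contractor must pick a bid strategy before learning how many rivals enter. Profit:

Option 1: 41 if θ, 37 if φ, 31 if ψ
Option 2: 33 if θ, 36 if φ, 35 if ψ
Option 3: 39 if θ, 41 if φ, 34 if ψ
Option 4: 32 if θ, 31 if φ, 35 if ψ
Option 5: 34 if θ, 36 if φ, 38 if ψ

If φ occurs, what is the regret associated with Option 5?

Best payoff under φ is 41.
Regret = 41 − 36 = 5.

5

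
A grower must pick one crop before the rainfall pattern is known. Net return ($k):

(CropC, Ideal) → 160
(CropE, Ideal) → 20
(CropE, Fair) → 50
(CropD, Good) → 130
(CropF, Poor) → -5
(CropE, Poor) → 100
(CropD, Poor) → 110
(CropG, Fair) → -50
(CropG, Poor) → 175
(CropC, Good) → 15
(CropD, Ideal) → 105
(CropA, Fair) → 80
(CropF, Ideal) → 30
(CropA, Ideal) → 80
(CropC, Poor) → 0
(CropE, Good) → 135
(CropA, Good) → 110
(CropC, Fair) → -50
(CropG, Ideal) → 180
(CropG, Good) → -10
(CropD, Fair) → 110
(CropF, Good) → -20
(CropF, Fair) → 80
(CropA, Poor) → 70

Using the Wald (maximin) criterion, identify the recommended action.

CropD

Row minima: CropA=70, CropF=-20, CropC=-50, CropG=-50, CropE=20, CropD=105
Best worst-case = 105 → CropD.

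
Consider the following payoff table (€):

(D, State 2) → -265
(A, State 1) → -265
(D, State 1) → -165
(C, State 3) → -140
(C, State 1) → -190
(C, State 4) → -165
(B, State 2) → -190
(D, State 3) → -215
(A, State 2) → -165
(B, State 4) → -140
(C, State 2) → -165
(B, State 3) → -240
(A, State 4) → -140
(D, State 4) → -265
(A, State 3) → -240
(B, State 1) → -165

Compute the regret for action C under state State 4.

25

Best payoff under State 4 is -140.
Regret = -140 − (-165) = 25.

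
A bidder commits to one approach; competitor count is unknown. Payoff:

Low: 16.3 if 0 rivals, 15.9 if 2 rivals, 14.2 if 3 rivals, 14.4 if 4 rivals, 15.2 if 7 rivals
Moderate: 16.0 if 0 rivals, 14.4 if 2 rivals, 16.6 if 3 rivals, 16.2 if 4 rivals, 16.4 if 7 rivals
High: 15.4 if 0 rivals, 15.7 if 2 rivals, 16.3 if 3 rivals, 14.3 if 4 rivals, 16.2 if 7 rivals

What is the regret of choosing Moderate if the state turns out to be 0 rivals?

0.3

Best payoff under 0 rivals is 16.3.
Regret = 16.3 − 16.0 = 0.3.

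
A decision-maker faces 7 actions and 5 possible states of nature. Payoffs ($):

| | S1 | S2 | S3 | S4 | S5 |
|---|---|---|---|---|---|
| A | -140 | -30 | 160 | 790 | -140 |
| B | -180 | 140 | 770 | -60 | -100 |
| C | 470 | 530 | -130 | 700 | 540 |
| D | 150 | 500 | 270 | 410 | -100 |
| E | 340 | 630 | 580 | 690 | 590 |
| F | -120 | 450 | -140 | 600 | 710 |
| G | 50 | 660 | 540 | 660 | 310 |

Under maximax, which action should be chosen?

Row maxima: A=790, B=770, C=700, D=500, E=690, F=710, G=660
Best best-case = 790 → A.

A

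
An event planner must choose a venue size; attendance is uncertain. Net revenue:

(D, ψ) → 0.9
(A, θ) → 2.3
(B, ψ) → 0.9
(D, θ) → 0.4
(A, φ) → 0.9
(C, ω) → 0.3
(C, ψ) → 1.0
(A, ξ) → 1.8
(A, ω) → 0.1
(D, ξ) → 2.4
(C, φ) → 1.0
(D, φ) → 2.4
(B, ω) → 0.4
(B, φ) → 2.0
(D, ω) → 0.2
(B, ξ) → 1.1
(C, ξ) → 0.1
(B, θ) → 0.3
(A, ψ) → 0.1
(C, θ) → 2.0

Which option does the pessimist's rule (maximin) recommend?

B

Row minima: A=0.1, B=0.3, C=0.1, D=0.2
Best worst-case = 0.3 → B.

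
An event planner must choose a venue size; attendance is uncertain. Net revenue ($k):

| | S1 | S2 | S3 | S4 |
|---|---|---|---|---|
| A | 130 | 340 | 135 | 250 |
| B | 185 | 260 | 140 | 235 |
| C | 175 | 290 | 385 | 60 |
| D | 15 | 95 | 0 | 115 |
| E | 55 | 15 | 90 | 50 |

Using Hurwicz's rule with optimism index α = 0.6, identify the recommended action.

A

A: 0.6·340 + 0.4·130 = 256
B: 0.6·260 + 0.4·140 = 212
C: 0.6·385 + 0.4·60 = 255
D: 0.6·115 + 0.4·0 = 69
E: 0.6·90 + 0.4·15 = 60
Highest Hurwicz score = 256 → A.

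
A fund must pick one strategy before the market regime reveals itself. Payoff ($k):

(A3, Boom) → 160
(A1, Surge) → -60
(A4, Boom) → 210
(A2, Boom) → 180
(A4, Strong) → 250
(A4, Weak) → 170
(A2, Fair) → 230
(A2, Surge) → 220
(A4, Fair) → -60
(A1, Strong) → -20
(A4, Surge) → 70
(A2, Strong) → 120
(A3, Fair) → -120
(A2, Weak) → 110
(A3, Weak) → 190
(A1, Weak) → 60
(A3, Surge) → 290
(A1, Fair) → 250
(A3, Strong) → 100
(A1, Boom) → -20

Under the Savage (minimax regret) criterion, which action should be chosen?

Column bests: Weak=190, Fair=250, Strong=250, Boom=210, Surge=290.
A1 regrets: 130, 0, 270, 230, 350 → max 350
A2 regrets: 80, 20, 130, 30, 70 → max 130
A3 regrets: 0, 370, 150, 50, 0 → max 370
A4 regrets: 20, 310, 0, 0, 220 → max 310
Smallest max regret = 130 → A2.

A2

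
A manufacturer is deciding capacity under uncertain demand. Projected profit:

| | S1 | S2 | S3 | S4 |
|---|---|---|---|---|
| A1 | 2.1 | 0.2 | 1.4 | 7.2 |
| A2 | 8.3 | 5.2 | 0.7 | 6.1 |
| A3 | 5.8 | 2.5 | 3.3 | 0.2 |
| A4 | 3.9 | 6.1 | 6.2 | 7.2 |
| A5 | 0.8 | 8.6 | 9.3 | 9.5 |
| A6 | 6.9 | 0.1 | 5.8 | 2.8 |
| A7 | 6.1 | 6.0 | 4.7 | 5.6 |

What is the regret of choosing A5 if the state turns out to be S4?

0.0

Best payoff under S4 is 9.5.
Regret = 9.5 − 9.5 = 0.0.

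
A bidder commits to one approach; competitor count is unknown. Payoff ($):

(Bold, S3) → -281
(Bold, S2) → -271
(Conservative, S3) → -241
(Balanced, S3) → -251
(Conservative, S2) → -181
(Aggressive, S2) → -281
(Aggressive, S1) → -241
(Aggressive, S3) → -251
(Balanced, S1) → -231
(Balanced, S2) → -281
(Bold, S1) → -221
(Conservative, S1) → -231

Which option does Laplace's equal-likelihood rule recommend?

Conservative

Row averages: Conservative=-653/3, Balanced=-763/3, Aggressive=-773/3, Bold=-773/3
Highest average = -653/3 → Conservative.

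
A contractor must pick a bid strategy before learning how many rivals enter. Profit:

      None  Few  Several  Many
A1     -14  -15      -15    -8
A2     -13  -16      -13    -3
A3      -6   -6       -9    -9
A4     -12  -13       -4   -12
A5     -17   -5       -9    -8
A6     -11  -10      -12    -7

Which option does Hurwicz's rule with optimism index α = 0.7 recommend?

A1: 0.7·(-8) + 0.3·(-15) = -10.1
A2: 0.7·(-3) + 0.3·(-16) = -6.9
A3: 0.7·(-6) + 0.3·(-9) = -6.9
A4: 0.7·(-4) + 0.3·(-13) = -6.7
A5: 0.7·(-5) + 0.3·(-17) = -8.6
A6: 0.7·(-7) + 0.3·(-12) = -8.5
Highest Hurwicz score = -6.7 → A4.

A4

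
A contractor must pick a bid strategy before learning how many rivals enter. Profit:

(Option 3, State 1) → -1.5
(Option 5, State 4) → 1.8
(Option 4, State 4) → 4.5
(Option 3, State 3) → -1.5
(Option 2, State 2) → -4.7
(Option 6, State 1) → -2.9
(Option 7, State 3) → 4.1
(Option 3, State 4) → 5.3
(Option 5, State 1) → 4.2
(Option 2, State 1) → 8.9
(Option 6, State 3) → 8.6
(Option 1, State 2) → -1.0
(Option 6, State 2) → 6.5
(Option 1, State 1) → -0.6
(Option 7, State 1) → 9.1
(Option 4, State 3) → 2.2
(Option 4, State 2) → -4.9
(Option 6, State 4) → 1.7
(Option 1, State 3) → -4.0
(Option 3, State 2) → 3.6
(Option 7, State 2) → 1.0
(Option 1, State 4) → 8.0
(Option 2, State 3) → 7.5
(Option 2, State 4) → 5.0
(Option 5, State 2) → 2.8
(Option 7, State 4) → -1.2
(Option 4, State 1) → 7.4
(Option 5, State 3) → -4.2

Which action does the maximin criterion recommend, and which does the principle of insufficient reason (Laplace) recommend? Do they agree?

maximin → Option 7; laplace → Option 2 (disagree)

Row minima: Option 1=-4.0, Option 2=-4.7, Option 3=-1.5, Option 4=-4.9, Option 5=-4.2, Option 6=-2.9, Option 7=-1.2
Best worst-case = -1.2 → Option 7.
Row averages: Option 1=0.6, Option 2=4.175, Option 3=1.475, Option 4=2.3, Option 5=1.15, Option 6=3.475, Option 7=3.25
Highest average = 4.175 → Option 2.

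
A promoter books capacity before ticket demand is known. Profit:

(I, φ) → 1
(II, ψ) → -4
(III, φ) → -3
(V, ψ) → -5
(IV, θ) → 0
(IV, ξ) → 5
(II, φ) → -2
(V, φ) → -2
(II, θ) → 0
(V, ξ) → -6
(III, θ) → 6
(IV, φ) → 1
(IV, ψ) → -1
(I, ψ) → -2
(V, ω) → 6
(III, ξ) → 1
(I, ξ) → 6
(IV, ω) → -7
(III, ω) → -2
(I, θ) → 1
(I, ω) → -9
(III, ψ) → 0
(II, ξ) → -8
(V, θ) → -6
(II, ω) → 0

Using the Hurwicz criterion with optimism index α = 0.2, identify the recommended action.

I: 0.2·6 + 0.8·(-9) = -6
II: 0.2·0 + 0.8·(-8) = -6.4
III: 0.2·6 + 0.8·(-3) = -1.2
IV: 0.2·5 + 0.8·(-7) = -4.6
V: 0.2·6 + 0.8·(-6) = -3.6
Highest Hurwicz score = -1.2 → III.

III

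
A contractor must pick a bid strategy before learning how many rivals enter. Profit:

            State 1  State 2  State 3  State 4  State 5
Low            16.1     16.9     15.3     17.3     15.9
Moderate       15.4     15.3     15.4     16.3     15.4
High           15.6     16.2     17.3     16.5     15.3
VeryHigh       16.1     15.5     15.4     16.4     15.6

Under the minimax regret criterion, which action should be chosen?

Column bests: State 1=16.1, State 2=16.9, State 3=17.3, State 4=17.3, State 5=15.9.
Low regrets: 0.0, 0.0, 2.0, 0.0, 0.0 → max 2.0
Moderate regrets: 0.7, 1.6, 1.9, 1.0, 0.5 → max 1.9
High regrets: 0.5, 0.7, 0.0, 0.8, 0.6 → max 0.8
VeryHigh regrets: 0.0, 1.4, 1.9, 0.9, 0.3 → max 1.9
Smallest max regret = 0.8 → High.

High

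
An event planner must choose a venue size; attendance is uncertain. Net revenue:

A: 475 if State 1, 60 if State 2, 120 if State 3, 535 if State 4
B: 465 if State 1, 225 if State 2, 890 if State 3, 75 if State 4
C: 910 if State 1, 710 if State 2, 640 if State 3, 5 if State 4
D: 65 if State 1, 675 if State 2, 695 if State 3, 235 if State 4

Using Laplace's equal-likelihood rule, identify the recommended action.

Row averages: A=297.5, B=413.75, C=566.25, D=417.5
Highest average = 566.25 → C.

C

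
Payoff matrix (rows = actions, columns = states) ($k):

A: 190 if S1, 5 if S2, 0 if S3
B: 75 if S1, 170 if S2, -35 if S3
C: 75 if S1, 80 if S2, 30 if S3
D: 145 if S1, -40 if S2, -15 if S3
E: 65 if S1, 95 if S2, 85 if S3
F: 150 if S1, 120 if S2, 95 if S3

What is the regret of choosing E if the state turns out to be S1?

125

Best payoff under S1 is 190.
Regret = 190 − 65 = 125.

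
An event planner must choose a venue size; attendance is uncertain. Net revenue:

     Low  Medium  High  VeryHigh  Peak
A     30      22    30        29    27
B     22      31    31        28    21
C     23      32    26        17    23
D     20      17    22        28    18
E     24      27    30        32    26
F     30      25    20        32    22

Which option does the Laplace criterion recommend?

Row averages: A=27.6, B=26.6, C=24.2, D=21, E=27.8, F=25.8
Highest average = 27.8 → E.

E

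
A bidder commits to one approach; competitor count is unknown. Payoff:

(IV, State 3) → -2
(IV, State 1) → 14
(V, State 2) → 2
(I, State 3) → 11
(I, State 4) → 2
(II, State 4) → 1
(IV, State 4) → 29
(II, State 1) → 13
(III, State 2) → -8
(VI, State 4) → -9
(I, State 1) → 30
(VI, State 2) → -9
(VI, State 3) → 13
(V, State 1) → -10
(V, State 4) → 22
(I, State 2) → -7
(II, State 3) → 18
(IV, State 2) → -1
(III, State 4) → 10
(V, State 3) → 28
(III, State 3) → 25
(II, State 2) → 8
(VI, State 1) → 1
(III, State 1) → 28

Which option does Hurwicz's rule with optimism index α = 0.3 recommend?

I: 0.3·30 + 0.7·(-7) = 4.1
II: 0.3·18 + 0.7·1 = 6.1
III: 0.3·28 + 0.7·(-8) = 2.8
IV: 0.3·29 + 0.7·(-2) = 7.3
V: 0.3·28 + 0.7·(-10) = 1.4
VI: 0.3·13 + 0.7·(-9) = -2.4
Highest Hurwicz score = 7.3 → IV.

IV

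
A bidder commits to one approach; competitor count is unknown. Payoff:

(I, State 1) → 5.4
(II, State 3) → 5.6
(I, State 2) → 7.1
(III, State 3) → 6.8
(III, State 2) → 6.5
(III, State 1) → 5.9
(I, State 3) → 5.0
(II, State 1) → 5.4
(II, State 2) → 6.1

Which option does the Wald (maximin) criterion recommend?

Row minima: I=5.0, II=5.4, III=5.9
Best worst-case = 5.9 → III.

III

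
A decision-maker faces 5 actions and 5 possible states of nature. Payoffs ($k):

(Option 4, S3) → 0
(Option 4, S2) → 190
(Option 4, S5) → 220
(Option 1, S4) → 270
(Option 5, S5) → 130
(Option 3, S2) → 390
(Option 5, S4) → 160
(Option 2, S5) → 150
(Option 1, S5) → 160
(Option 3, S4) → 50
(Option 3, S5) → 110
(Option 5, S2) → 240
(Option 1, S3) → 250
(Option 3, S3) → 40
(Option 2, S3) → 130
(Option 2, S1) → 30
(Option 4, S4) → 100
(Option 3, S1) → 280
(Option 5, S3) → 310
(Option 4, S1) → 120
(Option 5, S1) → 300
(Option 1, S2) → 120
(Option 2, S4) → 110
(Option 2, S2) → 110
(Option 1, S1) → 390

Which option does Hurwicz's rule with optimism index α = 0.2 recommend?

Option 1: 0.2·390 + 0.8·120 = 174
Option 2: 0.2·150 + 0.8·30 = 54
Option 3: 0.2·390 + 0.8·40 = 110
Option 4: 0.2·220 + 0.8·0 = 44
Option 5: 0.2·310 + 0.8·130 = 166
Highest Hurwicz score = 174 → Option 1.

Option 1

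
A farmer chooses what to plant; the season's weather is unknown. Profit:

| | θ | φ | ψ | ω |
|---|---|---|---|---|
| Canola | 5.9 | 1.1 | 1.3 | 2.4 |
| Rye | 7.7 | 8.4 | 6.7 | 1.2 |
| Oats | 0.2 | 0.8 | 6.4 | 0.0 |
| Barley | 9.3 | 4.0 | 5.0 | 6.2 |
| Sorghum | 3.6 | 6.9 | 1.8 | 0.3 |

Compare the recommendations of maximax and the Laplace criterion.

maximax → Barley; laplace → Barley (agree)

Row maxima: Canola=5.9, Rye=8.4, Oats=6.4, Barley=9.3, Sorghum=6.9
Best best-case = 9.3 → Barley.
Row averages: Canola=2.675, Rye=6, Oats=1.85, Barley=6.125, Sorghum=3.15
Highest average = 6.125 → Barley.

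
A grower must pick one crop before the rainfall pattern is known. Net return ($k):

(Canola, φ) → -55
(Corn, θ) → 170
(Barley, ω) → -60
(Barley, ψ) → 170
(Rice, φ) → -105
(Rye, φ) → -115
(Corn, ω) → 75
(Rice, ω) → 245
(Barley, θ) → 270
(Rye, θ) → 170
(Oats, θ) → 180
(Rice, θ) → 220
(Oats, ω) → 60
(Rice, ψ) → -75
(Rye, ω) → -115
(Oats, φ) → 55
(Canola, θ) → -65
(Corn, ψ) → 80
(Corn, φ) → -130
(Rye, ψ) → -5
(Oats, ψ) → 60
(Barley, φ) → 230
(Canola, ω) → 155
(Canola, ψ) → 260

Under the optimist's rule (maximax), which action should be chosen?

Barley

Row maxima: Rye=170, Barley=270, Rice=245, Oats=180, Corn=170, Canola=260
Best best-case = 270 → Barley.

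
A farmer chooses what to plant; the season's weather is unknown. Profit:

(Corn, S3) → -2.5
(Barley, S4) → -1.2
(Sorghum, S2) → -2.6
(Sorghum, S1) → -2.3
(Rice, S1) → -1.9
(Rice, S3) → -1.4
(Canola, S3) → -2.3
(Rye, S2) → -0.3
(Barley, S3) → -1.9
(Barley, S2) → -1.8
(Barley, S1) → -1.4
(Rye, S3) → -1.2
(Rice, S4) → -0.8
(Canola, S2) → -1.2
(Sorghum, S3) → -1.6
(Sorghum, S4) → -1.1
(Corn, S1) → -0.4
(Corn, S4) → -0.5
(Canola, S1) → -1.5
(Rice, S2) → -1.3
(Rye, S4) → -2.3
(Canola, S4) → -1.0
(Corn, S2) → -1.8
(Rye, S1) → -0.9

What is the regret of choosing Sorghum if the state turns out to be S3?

0.4

Best payoff under S3 is -1.2.
Regret = -1.2 − (-1.6) = 0.4.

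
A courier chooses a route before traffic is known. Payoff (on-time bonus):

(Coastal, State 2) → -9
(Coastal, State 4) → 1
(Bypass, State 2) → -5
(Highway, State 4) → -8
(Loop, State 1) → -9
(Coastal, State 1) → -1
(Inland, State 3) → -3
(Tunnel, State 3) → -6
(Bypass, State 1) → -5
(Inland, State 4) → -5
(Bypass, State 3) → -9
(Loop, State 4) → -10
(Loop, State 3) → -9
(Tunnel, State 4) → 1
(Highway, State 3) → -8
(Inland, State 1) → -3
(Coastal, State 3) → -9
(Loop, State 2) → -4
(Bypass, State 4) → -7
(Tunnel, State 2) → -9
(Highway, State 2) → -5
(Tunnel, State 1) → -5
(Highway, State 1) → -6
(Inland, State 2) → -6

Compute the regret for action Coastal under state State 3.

6

Best payoff under State 3 is -3.
Regret = -3 − (-9) = 6.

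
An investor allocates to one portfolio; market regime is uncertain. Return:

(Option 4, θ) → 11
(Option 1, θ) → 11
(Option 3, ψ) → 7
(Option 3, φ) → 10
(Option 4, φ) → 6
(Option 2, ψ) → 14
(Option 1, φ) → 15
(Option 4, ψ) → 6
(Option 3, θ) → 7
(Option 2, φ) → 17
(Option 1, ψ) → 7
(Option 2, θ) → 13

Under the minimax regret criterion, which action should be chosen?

Option 2

Column bests: θ=13, φ=17, ψ=14.
Option 1 regrets: 2, 2, 7 → max 7
Option 2 regrets: 0, 0, 0 → max 0
Option 3 regrets: 6, 7, 7 → max 7
Option 4 regrets: 2, 11, 8 → max 11
Smallest max regret = 0 → Option 2.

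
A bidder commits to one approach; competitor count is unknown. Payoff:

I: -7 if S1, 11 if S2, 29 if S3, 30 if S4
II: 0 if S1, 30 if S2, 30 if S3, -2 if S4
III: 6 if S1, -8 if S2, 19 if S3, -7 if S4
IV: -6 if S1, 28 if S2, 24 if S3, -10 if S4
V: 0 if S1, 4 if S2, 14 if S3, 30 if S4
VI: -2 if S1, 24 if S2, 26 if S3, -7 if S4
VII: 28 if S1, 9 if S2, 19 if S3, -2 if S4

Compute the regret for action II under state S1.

28

Best payoff under S1 is 28.
Regret = 28 − 0 = 28.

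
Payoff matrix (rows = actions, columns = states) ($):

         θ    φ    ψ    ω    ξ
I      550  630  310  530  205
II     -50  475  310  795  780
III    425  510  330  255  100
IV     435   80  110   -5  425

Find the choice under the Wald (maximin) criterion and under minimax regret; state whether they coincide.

Row minima: I=205, II=-50, III=100, IV=-5
Best worst-case = 205 → I.
Column bests: θ=550, φ=630, ψ=330, ω=795, ξ=780.
I regrets: 0, 0, 20, 265, 575 → max 575
II regrets: 600, 155, 20, 0, 0 → max 600
III regrets: 125, 120, 0, 540, 680 → max 680
IV regrets: 115, 550, 220, 800, 355 → max 800
Smallest max regret = 575 → I.

maximin → I; minimax regret → I (agree)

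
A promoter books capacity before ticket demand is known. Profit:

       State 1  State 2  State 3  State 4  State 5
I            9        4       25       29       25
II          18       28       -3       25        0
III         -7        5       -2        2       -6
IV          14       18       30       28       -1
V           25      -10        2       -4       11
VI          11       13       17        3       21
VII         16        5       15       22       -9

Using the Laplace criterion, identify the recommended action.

Row averages: I=18.4, II=13.6, III=-1.6, IV=17.8, V=4.8, VI=13, VII=9.8
Highest average = 18.4 → I.

I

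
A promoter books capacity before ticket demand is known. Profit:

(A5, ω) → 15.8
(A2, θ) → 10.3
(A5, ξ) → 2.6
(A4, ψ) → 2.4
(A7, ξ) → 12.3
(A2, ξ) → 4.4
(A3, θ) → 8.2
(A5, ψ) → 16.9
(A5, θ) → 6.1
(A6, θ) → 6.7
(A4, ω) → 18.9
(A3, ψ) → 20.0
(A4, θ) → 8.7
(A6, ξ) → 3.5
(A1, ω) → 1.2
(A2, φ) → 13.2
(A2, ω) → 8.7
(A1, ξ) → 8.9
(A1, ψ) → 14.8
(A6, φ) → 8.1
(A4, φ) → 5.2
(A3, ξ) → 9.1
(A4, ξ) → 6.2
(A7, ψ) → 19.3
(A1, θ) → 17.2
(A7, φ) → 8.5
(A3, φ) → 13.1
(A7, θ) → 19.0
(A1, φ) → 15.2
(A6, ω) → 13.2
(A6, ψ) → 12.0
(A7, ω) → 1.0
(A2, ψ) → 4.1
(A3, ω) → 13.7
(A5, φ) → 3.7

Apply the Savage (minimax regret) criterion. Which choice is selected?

Column bests: θ=19.0, φ=15.2, ψ=20.0, ω=18.9, ξ=12.3.
A1 regrets: 1.8, 0.0, 5.2, 17.7, 3.4 → max 17.7
A2 regrets: 8.7, 2.0, 15.9, 10.2, 7.9 → max 15.9
A3 regrets: 10.8, 2.1, 0.0, 5.2, 3.2 → max 10.8
A4 regrets: 10.3, 10.0, 17.6, 0.0, 6.1 → max 17.6
A5 regrets: 12.9, 11.5, 3.1, 3.1, 9.7 → max 12.9
A6 regrets: 12.3, 7.1, 8.0, 5.7, 8.8 → max 12.3
A7 regrets: 0.0, 6.7, 0.7, 17.9, 0.0 → max 17.9
Smallest max regret = 10.8 → A3.

A3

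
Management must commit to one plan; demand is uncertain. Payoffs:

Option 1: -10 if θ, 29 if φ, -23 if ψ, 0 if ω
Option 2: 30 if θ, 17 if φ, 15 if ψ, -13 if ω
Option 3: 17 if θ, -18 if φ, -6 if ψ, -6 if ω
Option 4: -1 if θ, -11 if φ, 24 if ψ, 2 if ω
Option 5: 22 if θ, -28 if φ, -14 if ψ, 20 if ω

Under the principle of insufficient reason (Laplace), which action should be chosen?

Option 2

Row averages: Option 1=-1, Option 2=12.25, Option 3=-3.25, Option 4=3.5, Option 5=0
Highest average = 12.25 → Option 2.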